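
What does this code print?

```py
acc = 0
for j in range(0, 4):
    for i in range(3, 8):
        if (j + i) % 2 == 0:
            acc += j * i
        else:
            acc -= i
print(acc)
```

30

j=0,i=3: odd sum, acc = 0-3 = -3
j=0,i=4: even sum, acc = (-3)+0 = -3
j=0,i=5: odd sum, acc = (-3)-5 = -8
j=0,i=6: even sum, acc = (-8)+0 = -8
j=0,i=7: odd sum, acc = (-8)-7 = -15
j=1,i=3: even sum, acc = (-15)+3 = -12
j=1,i=4: odd sum, acc = (-12)-4 = -16
j=1,i=5: even sum, acc = (-16)+5 = -11
j=1,i=6: odd sum, acc = (-11)-6 = -17
j=1,i=7: even sum, acc = (-17)+7 = -10
j=2,i=3: odd sum, acc = (-10)-3 = -13
j=2,i=4: even sum, acc = (-13)+8 = -5
j=2,i=5: odd sum, acc = (-5)-5 = -10
j=2,i=6: even sum, acc = (-10)+12 = 2
j=2,i=7: odd sum, acc = 2-7 = -5
j=3,i=3: even sum, acc = (-5)+9 = 4
j=3,i=4: odd sum, acc = 4-4 = 0
j=3,i=5: even sum, acc = 0+15 = 15
j=3,i=6: odd sum, acc = 15-6 = 9
j=3,i=7: even sum, acc = 9+21 = 30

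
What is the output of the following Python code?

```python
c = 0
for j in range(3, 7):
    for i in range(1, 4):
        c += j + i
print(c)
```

78

j=3,i=1: c = 0+4 = 4
j=3,i=2: c = 4+5 = 9
j=3,i=3: c = 9+6 = 15
j=4,i=1: c = 15+5 = 20
j=4,i=2: c = 20+6 = 26
j=4,i=3: c = 26+7 = 33
j=5,i=1: c = 33+6 = 39
j=5,i=2: c = 39+7 = 46
j=5,i=3: c = 46+8 = 54
j=6,i=1: c = 54+7 = 61
j=6,i=2: c = 61+8 = 69
j=6,i=3: c = 69+9 = 78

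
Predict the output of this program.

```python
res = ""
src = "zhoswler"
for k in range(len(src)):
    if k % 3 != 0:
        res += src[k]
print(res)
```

howlr

k=0: skip
k=1: add 'h' → 'h'
k=2: add 'o' → 'ho'
k=3: skip
k=4: add 'w' → 'how'
k=5: add 'l' → 'howl'
k=6: skip
k=7: add 'r' → 'howlr'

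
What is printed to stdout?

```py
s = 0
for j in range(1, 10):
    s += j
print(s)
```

45

j=1: s = 0+1 = 1
j=2: s = 1+2 = 3
j=3: s = 3+3 = 6
j=4: s = 6+4 = 10
j=5: s = 10+5 = 15
j=6: s = 15+6 = 21
j=7: s = 21+7 = 28
j=8: s = 28+8 = 36
j=9: s = 36+9 = 45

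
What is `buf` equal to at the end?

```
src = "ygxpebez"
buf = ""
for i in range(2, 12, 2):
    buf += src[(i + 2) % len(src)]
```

i=2: add src[4]='e' → 'e'
i=4: add src[6]='e' → 'ee'
i=6: add src[0]='y' → 'eey'
i=8: add src[2]='x' → 'eeyx'
i=10: add src[4]='e' → 'eeyxe'

'eeyxe'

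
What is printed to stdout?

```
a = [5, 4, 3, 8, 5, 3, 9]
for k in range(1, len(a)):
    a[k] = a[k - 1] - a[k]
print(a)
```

[5, 1, -2, -10, -15, -18, -27]

k=1: a[1] = 5-4 = 1 → [5, 1, 3, 8, 5, 3, 9]
k=2: a[2] = 1-3 = -2 → [5, 1, -2, 8, 5, 3, 9]
k=3: a[3] = (-2)-8 = -10 → [5, 1, -2, -10, 5, 3, 9]
k=4: a[4] = (-10)-5 = -15 → [5, 1, -2, -10, -15, 3, 9]
k=5: a[5] = (-15)-3 = -18 → [5, 1, -2, -10, -15, -18, 9]
k=6: a[6] = (-18)-9 = -27 → [5, 1, -2, -10, -15, -18, -27]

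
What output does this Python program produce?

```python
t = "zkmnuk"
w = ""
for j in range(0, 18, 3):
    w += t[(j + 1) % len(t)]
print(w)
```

kukuku

j=0: add t[1]='k' → 'k'
j=3: add t[4]='u' → 'ku'
j=6: add t[1]='k' → 'kuk'
j=9: add t[4]='u' → 'kuku'
j=12: add t[1]='k' → 'kukuk'
j=15: add t[4]='u' → 'kukuku'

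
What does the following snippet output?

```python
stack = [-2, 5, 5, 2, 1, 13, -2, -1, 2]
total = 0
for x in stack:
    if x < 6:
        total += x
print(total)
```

x=-2: <6, total = 0+(-2) = -2
x=5: <6, total = (-2)+5 = 3
x=5: <6, total = 3+5 = 8
x=2: <6, total = 8+2 = 10
x=1: <6, total = 10+1 = 11
x=13: not <6
x=-2: <6, total = 11+(-2) = 9
x=-1: <6, total = 9+(-1) = 8
x=2: <6, total = 8+2 = 10

10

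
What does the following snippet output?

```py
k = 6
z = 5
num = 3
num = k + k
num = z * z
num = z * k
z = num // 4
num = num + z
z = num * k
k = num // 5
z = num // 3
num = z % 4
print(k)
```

num = 6+6 = 12
num = 5*5 = 25
num = 5*6 = 30
z = 30//4 = 7
num = 30+7 = 37
z = 37*6 = 222
k = 37//5 = 7
z = 37//3 = 12
num = 12%4 = 0

7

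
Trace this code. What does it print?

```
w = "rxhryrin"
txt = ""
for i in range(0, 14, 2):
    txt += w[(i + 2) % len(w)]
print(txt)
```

hyirhyi

i=0: add w[2]='h' → 'h'
i=2: add w[4]='y' → 'hy'
i=4: add w[6]='i' → 'hyi'
i=6: add w[0]='r' → 'hyir'
i=8: add w[2]='h' → 'hyirh'
i=10: add w[4]='y' → 'hyirhy'
i=12: add w[6]='i' → 'hyirhyi'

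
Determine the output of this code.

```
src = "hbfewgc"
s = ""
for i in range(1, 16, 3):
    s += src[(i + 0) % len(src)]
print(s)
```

i=1: add src[1]='b' → 'b'
i=4: add src[4]='w' → 'bw'
i=7: add src[0]='h' → 'bwh'
i=10: add src[3]='e' → 'bwhe'
i=13: add src[6]='c' → 'bwhec'

bwhec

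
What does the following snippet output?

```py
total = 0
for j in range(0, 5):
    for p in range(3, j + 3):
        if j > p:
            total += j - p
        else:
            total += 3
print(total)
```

j=1,p=3: not 1>3, total = 0+3 = 3
j=2,p=3: not 2>3, total = 3+3 = 6
j=2,p=4: not 2>4, total = 6+3 = 9
j=3,p=3: not 3>3, total = 9+3 = 12
j=3,p=4: not 3>4, total = 12+3 = 15
j=3,p=5: not 3>5, total = 15+3 = 18
j=4,p=3: 4>3, total = 18+1 = 19
j=4,p=4: not 4>4, total = 19+3 = 22
j=4,p=5: not 4>5, total = 22+3 = 25
j=4,p=6: not 4>6, total = 25+3 = 28

28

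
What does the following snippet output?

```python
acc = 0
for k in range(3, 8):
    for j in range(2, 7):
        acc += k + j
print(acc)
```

k=3,j=2: acc = 0+5 = 5
k=3,j=3: acc = 5+6 = 11
k=3,j=4: acc = 11+7 = 18
k=3,j=5: acc = 18+8 = 26
k=3,j=6: acc = 26+9 = 35
k=4,j=2: acc = 35+6 = 41
k=4,j=3: acc = 41+7 = 48
k=4,j=4: acc = 48+8 = 56
k=4,j=5: acc = 56+9 = 65
k=4,j=6: acc = 65+10 = 75
k=5,j=2: acc = 75+7 = 82
k=5,j=3: acc = 82+8 = 90
k=5,j=4: acc = 90+9 = 99
k=5,j=5: acc = 99+10 = 109
k=5,j=6: acc = 109+11 = 120
k=6,j=2: acc = 120+8 = 128
k=6,j=3: acc = 128+9 = 137
k=6,j=4: acc = 137+10 = 147
k=6,j=5: acc = 147+11 = 158
k=6,j=6: acc = 158+12 = 170
k=7,j=2: acc = 170+9 = 179
k=7,j=3: acc = 179+10 = 189
k=7,j=4: acc = 189+11 = 200
k=7,j=5: acc = 200+12 = 212
k=7,j=6: acc = 212+13 = 225

225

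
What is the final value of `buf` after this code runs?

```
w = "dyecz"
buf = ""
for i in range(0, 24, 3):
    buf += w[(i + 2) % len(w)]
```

'edcyzedc'

i=0: add w[2]='e' → 'e'
i=3: add w[0]='d' → 'ed'
i=6: add w[3]='c' → 'edc'
i=9: add w[1]='y' → 'edcy'
i=12: add w[4]='z' → 'edcyz'
i=15: add w[2]='e' → 'edcyze'
i=18: add w[0]='d' → 'edcyzed'
i=21: add w[3]='c' → 'edcyzedc'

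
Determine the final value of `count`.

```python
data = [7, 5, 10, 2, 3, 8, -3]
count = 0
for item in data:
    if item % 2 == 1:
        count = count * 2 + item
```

item=7: odd, count = 0*2+7 = 7
item=5: odd, count = 7*2+5 = 19
item=10: not odd
item=2: not odd
item=3: odd, count = 19*2+3 = 41
item=8: not odd
item=-3: odd, count = 41*2+(-3) = 79

79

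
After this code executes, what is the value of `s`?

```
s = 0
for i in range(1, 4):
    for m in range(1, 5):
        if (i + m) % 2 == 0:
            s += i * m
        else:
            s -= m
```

i=1,m=1: even sum, s = 0+1 = 1
i=1,m=2: odd sum, s = 1-2 = -1
i=1,m=3: even sum, s = (-1)+3 = 2
i=1,m=4: odd sum, s = 2-4 = -2
i=2,m=1: odd sum, s = (-2)-1 = -3
i=2,m=2: even sum, s = (-3)+4 = 1
i=2,m=3: odd sum, s = 1-3 = -2
i=2,m=4: even sum, s = (-2)+8 = 6
i=3,m=1: even sum, s = 6+3 = 9
i=3,m=2: odd sum, s = 9-2 = 7
i=3,m=3: even sum, s = 7+9 = 16
i=3,m=4: odd sum, s = 16-4 = 12

12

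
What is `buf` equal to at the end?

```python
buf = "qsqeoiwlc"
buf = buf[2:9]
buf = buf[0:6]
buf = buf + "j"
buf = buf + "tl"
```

slice [2:9] → 'qeoiwlc'
slice [0:6] → 'qeoiwl'
+ 'j' → 'qeoiwlj'
+ 'tl' → 'qeoiwljtl'

'qeoiwljtl'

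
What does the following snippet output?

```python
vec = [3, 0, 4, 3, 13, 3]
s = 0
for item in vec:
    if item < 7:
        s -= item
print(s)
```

item=3: <7, s = 0-3 = -3
item=0: <7, s = (-3)-0 = -3
item=4: <7, s = (-3)-4 = -7
item=3: <7, s = (-7)-3 = -10
item=13: not <7
item=3: <7, s = (-10)-3 = -13

-13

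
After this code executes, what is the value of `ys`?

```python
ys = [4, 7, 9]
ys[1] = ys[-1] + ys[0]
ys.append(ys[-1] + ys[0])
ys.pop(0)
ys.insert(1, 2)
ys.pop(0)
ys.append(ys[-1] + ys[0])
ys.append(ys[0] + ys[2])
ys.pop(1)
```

ys[1] = ys[-1]+ys[0] = 9+4 = 13 → [4, 13, 9]
append ys[-1]+ys[0] = 9+4 = 13 → [4, 13, 9, 13]
pop(0) removes 4 → [13, 9, 13]
insert 2 at 1 → [13, 2, 9, 13]
pop(0) removes 13 → [2, 9, 13]
append ys[-1]+ys[0] = 13+2 = 15 → [2, 9, 13, 15]
append ys[0]+ys[2] = 2+13 = 15 → [2, 9, 13, 15, 15]
pop(1) removes 9 → [2, 13, 15, 15]

[2, 13, 15, 15]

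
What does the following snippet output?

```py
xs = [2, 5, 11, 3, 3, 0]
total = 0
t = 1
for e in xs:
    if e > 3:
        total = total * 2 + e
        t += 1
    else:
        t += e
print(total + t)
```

32

e=2: not >3; t=3
e=5: >3, total = 0*2+5 = 5; t=4
e=11: >3, total = 5*2+11 = 21; t=5
e=3: not >3; t=8
e=3: not >3; t=11
e=0: not >3; t=11
total+t = 21+11 = 32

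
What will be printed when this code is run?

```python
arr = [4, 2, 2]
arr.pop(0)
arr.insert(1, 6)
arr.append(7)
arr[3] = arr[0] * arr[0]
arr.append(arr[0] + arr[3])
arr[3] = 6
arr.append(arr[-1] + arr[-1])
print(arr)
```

pop(0) removes 4 → [2, 2]
insert 6 at 1 → [2, 6, 2]
append 7 → [2, 6, 2, 7]
arr[3] = arr[0]*arr[0] = 2*2 = 4 → [2, 6, 2, 4]
append arr[0]+arr[3] = 2+4 = 6 → [2, 6, 2, 4, 6]
arr[3] = 6 → [2, 6, 2, 6, 6]
append arr[-1]+arr[-1] = 6+6 = 12 → [2, 6, 2, 6, 6, 12]

[2, 6, 2, 6, 6, 12]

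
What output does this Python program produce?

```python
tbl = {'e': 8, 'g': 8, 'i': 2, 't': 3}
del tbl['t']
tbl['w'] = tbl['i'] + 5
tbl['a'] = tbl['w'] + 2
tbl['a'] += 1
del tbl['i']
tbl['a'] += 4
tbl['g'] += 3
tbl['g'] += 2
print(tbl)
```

{'e': 8, 'g': 13, 'w': 7, 'a': 14}

del 't' → {'e': 8, 'g': 8, 'i': 2}
tbl['w'] = tbl['i']+5 = 7 → {'e': 8, 'g': 8, 'i': 2, 'w': 7}
tbl['a'] = tbl['w']+2 = 9 → {'e': 8, 'g': 8, 'i': 2, 'w': 7, 'a': 9}
tbl['a'] = 9+1 = 10 → {'e': 8, 'g': 8, 'i': 2, 'w': 7, 'a': 10}
del 'i' → {'e': 8, 'g': 8, 'w': 7, 'a': 10}
tbl['a'] = 10+4 = 14 → {'e': 8, 'g': 8, 'w': 7, 'a': 14}
tbl['g'] = 8+3 = 11 → {'e': 8, 'g': 11, 'w': 7, 'a': 14}
tbl['g'] = 11+2 = 13 → {'e': 8, 'g': 13, 'w': 7, 'a': 14}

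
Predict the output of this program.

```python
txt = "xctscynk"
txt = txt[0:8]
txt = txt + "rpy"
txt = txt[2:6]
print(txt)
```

slice [0:8] → 'xctscynk'
+ 'rpy' → 'xctscynkrpy'
slice [2:6] → 'tscy'

tscy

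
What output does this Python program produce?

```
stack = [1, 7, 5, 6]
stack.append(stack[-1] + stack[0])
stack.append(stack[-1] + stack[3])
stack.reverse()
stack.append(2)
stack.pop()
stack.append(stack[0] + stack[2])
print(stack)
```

[13, 7, 6, 5, 7, 1, 19]

append stack[-1]+stack[0] = 6+1 = 7 → [1, 7, 5, 6, 7]
append stack[-1]+stack[3] = 7+6 = 13 → [1, 7, 5, 6, 7, 13]
reverse → [13, 7, 6, 5, 7, 1]
append 2 → [13, 7, 6, 5, 7, 1, 2]
pop() removes 2 → [13, 7, 6, 5, 7, 1]
append stack[0]+stack[2] = 13+6 = 19 → [13, 7, 6, 5, 7, 1, 19]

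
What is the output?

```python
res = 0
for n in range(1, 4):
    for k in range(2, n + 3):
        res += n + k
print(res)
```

48

n=1,k=2: res = 0+3 = 3
n=1,k=3: res = 3+4 = 7
n=2,k=2: res = 7+4 = 11
n=2,k=3: res = 11+5 = 16
n=2,k=4: res = 16+6 = 22
n=3,k=2: res = 22+5 = 27
n=3,k=3: res = 27+6 = 33
n=3,k=4: res = 33+7 = 40
n=3,k=5: res = 40+8 = 48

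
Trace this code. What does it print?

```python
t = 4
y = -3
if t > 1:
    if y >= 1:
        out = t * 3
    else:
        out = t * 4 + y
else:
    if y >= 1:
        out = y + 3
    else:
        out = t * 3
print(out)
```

13

t=4, y=-3
t > 1 is True; y >= 1 is False
→ out = t * 4 + y = 13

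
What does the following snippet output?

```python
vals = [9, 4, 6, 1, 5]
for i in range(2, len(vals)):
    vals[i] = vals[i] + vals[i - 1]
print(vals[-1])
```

i=2: vals[2] = 6+4 = 10 → [9, 4, 10, 1, 5]
i=3: vals[3] = 1+10 = 11 → [9, 4, 10, 11, 5]
i=4: vals[4] = 5+11 = 16 → [9, 4, 10, 11, 16]

16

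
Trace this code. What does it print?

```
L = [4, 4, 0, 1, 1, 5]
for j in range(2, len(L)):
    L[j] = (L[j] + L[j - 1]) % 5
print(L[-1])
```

1

j=2: L[2] = (0+4)%5 = 4 → [4, 4, 4, 1, 1, 5]
j=3: L[3] = (1+4)%5 = 0 → [4, 4, 4, 0, 1, 5]
j=4: L[4] = (1+0)%5 = 1 → [4, 4, 4, 0, 1, 5]
j=5: L[5] = (5+1)%5 = 1 → [4, 4, 4, 0, 1, 1]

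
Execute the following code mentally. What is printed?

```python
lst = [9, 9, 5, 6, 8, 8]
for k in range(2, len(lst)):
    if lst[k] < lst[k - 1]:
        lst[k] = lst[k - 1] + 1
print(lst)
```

[9, 9, 10, 11, 12, 13]

k=2: 5<9, lst[2] = 9+1 = 10 → [9, 9, 10, 6, 8, 8]
k=3: 6<10, lst[3] = 10+1 = 11 → [9, 9, 10, 11, 8, 8]
k=4: 8<11, lst[4] = 11+1 = 12 → [9, 9, 10, 11, 12, 8]
k=5: 8<12, lst[5] = 12+1 = 13 → [9, 9, 10, 11, 12, 13]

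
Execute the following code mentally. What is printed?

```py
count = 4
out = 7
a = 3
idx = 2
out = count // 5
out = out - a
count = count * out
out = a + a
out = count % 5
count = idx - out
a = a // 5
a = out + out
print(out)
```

3

out = 4//5 = 0
out = 0-3 = -3
count = 4*(-3) = -12
out = 3+3 = 6
out = (-12)%5 = 3
count = 2-3 = -1
a = 3//5 = 0
a = 3+3 = 6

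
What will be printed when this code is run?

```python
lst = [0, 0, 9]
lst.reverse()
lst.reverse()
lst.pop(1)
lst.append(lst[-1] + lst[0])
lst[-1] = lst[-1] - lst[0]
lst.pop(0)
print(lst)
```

reverse → [9, 0, 0]
reverse → [0, 0, 9]
pop(1) removes 0 → [0, 9]
append lst[-1]+lst[0] = 9+0 = 9 → [0, 9, 9]
lst[-1] = lst[-1]-lst[0] = 9-0 = 9 → [0, 9, 9]
pop(0) removes 0 → [9, 9]

[9, 9]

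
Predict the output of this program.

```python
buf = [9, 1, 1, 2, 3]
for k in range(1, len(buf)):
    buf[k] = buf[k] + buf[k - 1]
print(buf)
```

k=1: buf[1] = 1+9 = 10 → [9, 10, 1, 2, 3]
k=2: buf[2] = 1+10 = 11 → [9, 10, 11, 2, 3]
k=3: buf[3] = 2+11 = 13 → [9, 10, 11, 13, 3]
k=4: buf[4] = 3+13 = 16 → [9, 10, 11, 13, 16]

[9, 10, 11, 13, 16]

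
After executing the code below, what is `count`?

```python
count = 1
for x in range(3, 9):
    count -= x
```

-32

x=3: count = 1-3 = -2
x=4: count = (-2)-4 = -6
x=5: count = (-6)-5 = -11
x=6: count = (-11)-6 = -17
x=7: count = (-17)-7 = -24
x=8: count = (-24)-8 = -32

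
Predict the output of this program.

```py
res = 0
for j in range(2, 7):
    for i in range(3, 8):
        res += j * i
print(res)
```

j=2,i=3: res = 0+6 = 6
j=2,i=4: res = 6+8 = 14
j=2,i=5: res = 14+10 = 24
j=2,i=6: res = 24+12 = 36
j=2,i=7: res = 36+14 = 50
j=3,i=3: res = 50+9 = 59
j=3,i=4: res = 59+12 = 71
j=3,i=5: res = 71+15 = 86
j=3,i=6: res = 86+18 = 104
j=3,i=7: res = 104+21 = 125
j=4,i=3: res = 125+12 = 137
j=4,i=4: res = 137+16 = 153
j=4,i=5: res = 153+20 = 173
j=4,i=6: res = 173+24 = 197
j=4,i=7: res = 197+28 = 225
j=5,i=3: res = 225+15 = 240
j=5,i=4: res = 240+20 = 260
j=5,i=5: res = 260+25 = 285
j=5,i=6: res = 285+30 = 315
j=5,i=7: res = 315+35 = 350
j=6,i=3: res = 350+18 = 368
j=6,i=4: res = 368+24 = 392
j=6,i=5: res = 392+30 = 422
j=6,i=6: res = 422+36 = 458
j=6,i=7: res = 458+42 = 500

500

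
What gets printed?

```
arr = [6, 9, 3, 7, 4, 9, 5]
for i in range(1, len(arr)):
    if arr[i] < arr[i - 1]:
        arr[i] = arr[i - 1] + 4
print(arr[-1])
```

29

i=1: 9>=6, unchanged → [6, 9, 3, 7, 4, 9, 5]
i=2: 3<9, arr[2] = 9+4 = 13 → [6, 9, 13, 7, 4, 9, 5]
i=3: 7<13, arr[3] = 13+4 = 17 → [6, 9, 13, 17, 4, 9, 5]
i=4: 4<17, arr[4] = 17+4 = 21 → [6, 9, 13, 17, 21, 9, 5]
i=5: 9<21, arr[5] = 21+4 = 25 → [6, 9, 13, 17, 21, 25, 5]
i=6: 5<25, arr[6] = 25+4 = 29 → [6, 9, 13, 17, 21, 25, 29]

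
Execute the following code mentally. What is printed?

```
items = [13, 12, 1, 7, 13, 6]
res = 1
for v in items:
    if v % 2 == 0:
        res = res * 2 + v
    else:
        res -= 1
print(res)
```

24

v=13: not even, res = 1-1 = 0
v=12: even, res = 0*2+12 = 12
v=1: not even, res = 12-1 = 11
v=7: not even, res = 11-1 = 10
v=13: not even, res = 10-1 = 9
v=6: even, res = 9*2+6 = 24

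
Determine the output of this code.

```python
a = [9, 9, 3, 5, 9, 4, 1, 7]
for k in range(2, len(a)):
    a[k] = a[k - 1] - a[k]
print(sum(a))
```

k=2: a[2] = 9-3 = 6 → [9, 9, 6, 5, 9, 4, 1, 7]
k=3: a[3] = 6-5 = 1 → [9, 9, 6, 1, 9, 4, 1, 7]
k=4: a[4] = 1-9 = -8 → [9, 9, 6, 1, -8, 4, 1, 7]
k=5: a[5] = (-8)-4 = -12 → [9, 9, 6, 1, -8, -12, 1, 7]
k=6: a[6] = (-12)-1 = -13 → [9, 9, 6, 1, -8, -12, -13, 7]
k=7: a[7] = (-13)-7 = -20 → [9, 9, 6, 1, -8, -12, -13, -20]
sum = -28

-28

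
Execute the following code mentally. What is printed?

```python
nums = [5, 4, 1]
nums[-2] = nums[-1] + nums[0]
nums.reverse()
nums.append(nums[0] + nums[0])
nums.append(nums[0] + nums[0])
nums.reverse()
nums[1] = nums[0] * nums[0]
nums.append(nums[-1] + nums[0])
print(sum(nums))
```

21

nums[-2] = nums[-1]+nums[0] = 1+5 = 6 → [5, 6, 1]
reverse → [1, 6, 5]
append nums[0]+nums[0] = 1+1 = 2 → [1, 6, 5, 2]
append nums[0]+nums[0] = 1+1 = 2 → [1, 6, 5, 2, 2]
reverse → [2, 2, 5, 6, 1]
nums[1] = nums[0]*nums[0] = 2*2 = 4 → [2, 4, 5, 6, 1]
append nums[-1]+nums[0] = 1+2 = 3 → [2, 4, 5, 6, 1, 3]
sum = 21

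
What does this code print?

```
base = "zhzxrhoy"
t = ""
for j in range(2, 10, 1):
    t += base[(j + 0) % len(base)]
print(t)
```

j=2: add base[2]='z' → 'z'
j=3: add base[3]='x' → 'zx'
j=4: add base[4]='r' → 'zxr'
j=5: add base[5]='h' → 'zxrh'
j=6: add base[6]='o' → 'zxrho'
j=7: add base[7]='y' → 'zxrhoy'
j=8: add base[0]='z' → 'zxrhoyz'
j=9: add base[1]='h' → 'zxrhoyzh'

zxrhoyzh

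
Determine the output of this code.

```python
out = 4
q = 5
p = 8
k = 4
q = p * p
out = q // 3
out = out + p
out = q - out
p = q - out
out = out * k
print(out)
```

q = 8*8 = 64
out = 64//3 = 21
out = 21+8 = 29
out = 64-29 = 35
p = 64-35 = 29
out = 35*4 = 140

140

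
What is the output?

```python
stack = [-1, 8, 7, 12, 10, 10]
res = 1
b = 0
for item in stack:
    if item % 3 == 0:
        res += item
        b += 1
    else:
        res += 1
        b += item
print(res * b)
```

630

item=-1: not %3==0, res = 1+1 = 2; b=-1
item=8: not %3==0, res = 2+1 = 3; b=7
item=7: not %3==0, res = 3+1 = 4; b=14
item=12: %3==0, res = 4+12 = 16; b=15
item=10: not %3==0, res = 16+1 = 17; b=25
item=10: not %3==0, res = 17+1 = 18; b=35
res*b = 18*35 = 630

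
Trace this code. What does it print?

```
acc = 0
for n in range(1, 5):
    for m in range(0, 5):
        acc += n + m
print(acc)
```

n=1,m=0: acc = 0+1 = 1
n=1,m=1: acc = 1+2 = 3
n=1,m=2: acc = 3+3 = 6
n=1,m=3: acc = 6+4 = 10
n=1,m=4: acc = 10+5 = 15
n=2,m=0: acc = 15+2 = 17
n=2,m=1: acc = 17+3 = 20
n=2,m=2: acc = 20+4 = 24
n=2,m=3: acc = 24+5 = 29
n=2,m=4: acc = 29+6 = 35
n=3,m=0: acc = 35+3 = 38
n=3,m=1: acc = 38+4 = 42
n=3,m=2: acc = 42+5 = 47
n=3,m=3: acc = 47+6 = 53
n=3,m=4: acc = 53+7 = 60
n=4,m=0: acc = 60+4 = 64
n=4,m=1: acc = 64+5 = 69
n=4,m=2: acc = 69+6 = 75
n=4,m=3: acc = 75+7 = 82
n=4,m=4: acc = 82+8 = 90

90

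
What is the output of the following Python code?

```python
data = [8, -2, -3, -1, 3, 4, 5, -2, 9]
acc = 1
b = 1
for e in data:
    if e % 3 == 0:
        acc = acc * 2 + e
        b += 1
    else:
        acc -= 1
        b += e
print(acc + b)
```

e=8: not %3==0, acc = 1-1 = 0; b=9
e=-2: not %3==0, acc = 0-1 = -1; b=7
e=-3: %3==0, acc = (-1)*2+(-3) = -5; b=8
e=-1: not %3==0, acc = (-5)-1 = -6; b=7
e=3: %3==0, acc = (-6)*2+3 = -9; b=8
e=4: not %3==0, acc = (-9)-1 = -10; b=12
e=5: not %3==0, acc = (-10)-1 = -11; b=17
e=-2: not %3==0, acc = (-11)-1 = -12; b=15
e=9: %3==0, acc = (-12)*2+9 = -15; b=16
acc+b = (-15)+16 = 1

1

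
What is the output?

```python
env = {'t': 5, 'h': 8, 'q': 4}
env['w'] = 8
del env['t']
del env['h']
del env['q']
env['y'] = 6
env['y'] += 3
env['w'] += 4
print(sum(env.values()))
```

21

env['w'] = 8 → {'t': 5, 'h': 8, 'q': 4, 'w': 8}
del 't' → {'h': 8, 'q': 4, 'w': 8}
del 'h' → {'q': 4, 'w': 8}
del 'q' → {'w': 8}
env['y'] = 6 → {'w': 8, 'y': 6}
env['y'] = 6+3 = 9 → {'w': 8, 'y': 9}
env['w'] = 8+4 = 12 → {'w': 12, 'y': 9}
sum of values = 21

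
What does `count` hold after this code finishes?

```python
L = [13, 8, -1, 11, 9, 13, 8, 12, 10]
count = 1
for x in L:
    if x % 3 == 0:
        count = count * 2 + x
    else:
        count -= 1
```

13

x=13: not %3==0, count = 1-1 = 0
x=8: not %3==0, count = 0-1 = -1
x=-1: not %3==0, count = (-1)-1 = -2
x=11: not %3==0, count = (-2)-1 = -3
x=9: %3==0, count = (-3)*2+9 = 3
x=13: not %3==0, count = 3-1 = 2
x=8: not %3==0, count = 2-1 = 1
x=12: %3==0, count = 1*2+12 = 14
x=10: not %3==0, count = 14-1 = 13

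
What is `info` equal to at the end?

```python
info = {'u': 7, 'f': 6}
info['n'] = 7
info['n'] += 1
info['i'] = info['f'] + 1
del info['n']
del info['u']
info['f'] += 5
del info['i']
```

{'f': 11}

info['n'] = 7 → {'u': 7, 'f': 6, 'n': 7}
info['n'] = 7+1 = 8 → {'u': 7, 'f': 6, 'n': 8}
info['i'] = info['f']+1 = 7 → {'u': 7, 'f': 6, 'n': 8, 'i': 7}
del 'n' → {'u': 7, 'f': 6, 'i': 7}
del 'u' → {'f': 6, 'i': 7}
info['f'] = 6+5 = 11 → {'f': 11, 'i': 7}
del 'i' → {'f': 11}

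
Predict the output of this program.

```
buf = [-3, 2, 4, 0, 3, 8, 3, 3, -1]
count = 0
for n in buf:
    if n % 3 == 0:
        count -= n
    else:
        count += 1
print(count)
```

-2

n=-3: %3==0, count = 0-(-3) = 3
n=2: not %3==0, count = 3+1 = 4
n=4: not %3==0, count = 4+1 = 5
n=0: %3==0, count = 5-0 = 5
n=3: %3==0, count = 5-3 = 2
n=8: not %3==0, count = 2+1 = 3
n=3: %3==0, count = 3-3 = 0
n=3: %3==0, count = 0-3 = -3
n=-1: not %3==0, count = (-3)+1 = -2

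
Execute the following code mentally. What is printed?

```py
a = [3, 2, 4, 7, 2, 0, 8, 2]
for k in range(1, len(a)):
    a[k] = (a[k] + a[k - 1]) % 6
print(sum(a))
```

21

k=1: a[1] = (2+3)%6 = 5 → [3, 5, 4, 7, 2, 0, 8, 2]
k=2: a[2] = (4+5)%6 = 3 → [3, 5, 3, 7, 2, 0, 8, 2]
k=3: a[3] = (7+3)%6 = 4 → [3, 5, 3, 4, 2, 0, 8, 2]
k=4: a[4] = (2+4)%6 = 0 → [3, 5, 3, 4, 0, 0, 8, 2]
k=5: a[5] = (0+0)%6 = 0 → [3, 5, 3, 4, 0, 0, 8, 2]
k=6: a[6] = (8+0)%6 = 2 → [3, 5, 3, 4, 0, 0, 2, 2]
k=7: a[7] = (2+2)%6 = 4 → [3, 5, 3, 4, 0, 0, 2, 4]
sum = 21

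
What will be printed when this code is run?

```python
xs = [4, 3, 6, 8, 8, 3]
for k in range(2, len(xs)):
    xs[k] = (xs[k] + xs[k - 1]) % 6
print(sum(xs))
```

k=2: xs[2] = (6+3)%6 = 3 → [4, 3, 3, 8, 8, 3]
k=3: xs[3] = (8+3)%6 = 5 → [4, 3, 3, 5, 8, 3]
k=4: xs[4] = (8+5)%6 = 1 → [4, 3, 3, 5, 1, 3]
k=5: xs[5] = (3+1)%6 = 4 → [4, 3, 3, 5, 1, 4]
sum = 20

20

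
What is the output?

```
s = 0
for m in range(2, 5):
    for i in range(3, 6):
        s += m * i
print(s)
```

m=2,i=3: s = 0+6 = 6
m=2,i=4: s = 6+8 = 14
m=2,i=5: s = 14+10 = 24
m=3,i=3: s = 24+9 = 33
m=3,i=4: s = 33+12 = 45
m=3,i=5: s = 45+15 = 60
m=4,i=3: s = 60+12 = 72
m=4,i=4: s = 72+16 = 88
m=4,i=5: s = 88+20 = 108

108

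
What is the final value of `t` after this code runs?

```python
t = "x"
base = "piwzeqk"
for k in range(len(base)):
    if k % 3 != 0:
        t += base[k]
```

'xiweq'

k=0: skip
k=1: add 'i' → 'xi'
k=2: add 'w' → 'xiw'
k=3: skip
k=4: add 'e' → 'xiwe'
k=5: add 'q' → 'xiweq'
k=6: skip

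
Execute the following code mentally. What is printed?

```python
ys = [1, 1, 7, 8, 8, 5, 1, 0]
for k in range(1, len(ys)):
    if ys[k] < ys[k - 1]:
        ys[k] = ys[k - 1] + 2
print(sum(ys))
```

61

k=1: 1>=1, unchanged → [1, 1, 7, 8, 8, 5, 1, 0]
k=2: 7>=1, unchanged → [1, 1, 7, 8, 8, 5, 1, 0]
k=3: 8>=7, unchanged → [1, 1, 7, 8, 8, 5, 1, 0]
k=4: 8>=8, unchanged → [1, 1, 7, 8, 8, 5, 1, 0]
k=5: 5<8, ys[5] = 8+2 = 10 → [1, 1, 7, 8, 8, 10, 1, 0]
k=6: 1<10, ys[6] = 10+2 = 12 → [1, 1, 7, 8, 8, 10, 12, 0]
k=7: 0<12, ys[7] = 12+2 = 14 → [1, 1, 7, 8, 8, 10, 12, 14]
sum = 61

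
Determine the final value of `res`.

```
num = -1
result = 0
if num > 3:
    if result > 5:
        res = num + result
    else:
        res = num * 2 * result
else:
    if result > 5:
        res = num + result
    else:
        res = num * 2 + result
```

-2

num=-1, result=0
num > 3 is False; result > 5 is False
→ res = num * 2 + result = -2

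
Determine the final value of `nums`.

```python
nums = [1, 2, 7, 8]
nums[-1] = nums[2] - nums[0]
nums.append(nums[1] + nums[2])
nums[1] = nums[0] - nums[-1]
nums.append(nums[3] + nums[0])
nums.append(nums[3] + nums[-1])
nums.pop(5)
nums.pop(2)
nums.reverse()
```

nums[-1] = nums[2]-nums[0] = 7-1 = 6 → [1, 2, 7, 6]
append nums[1]+nums[2] = 2+7 = 9 → [1, 2, 7, 6, 9]
nums[1] = nums[0]-nums[-1] = 1-9 = -8 → [1, -8, 7, 6, 9]
append nums[3]+nums[0] = 6+1 = 7 → [1, -8, 7, 6, 9, 7]
append nums[3]+nums[-1] = 6+7 = 13 → [1, -8, 7, 6, 9, 7, 13]
pop(5) removes 7 → [1, -8, 7, 6, 9, 13]
pop(2) removes 7 → [1, -8, 6, 9, 13]
reverse → [13, 9, 6, -8, 1]

[13, 9, 6, -8, 1]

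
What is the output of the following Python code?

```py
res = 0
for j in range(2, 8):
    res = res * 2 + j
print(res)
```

j=2: res = 0*2+2 = 2
j=3: res = 2*2+3 = 7
j=4: res = 7*2+4 = 18
j=5: res = 18*2+5 = 41
j=6: res = 41*2+6 = 88
j=7: res = 88*2+7 = 183

183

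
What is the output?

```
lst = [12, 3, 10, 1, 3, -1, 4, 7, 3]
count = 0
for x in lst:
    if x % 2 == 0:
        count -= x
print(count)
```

x=12: even, count = 0-12 = -12
x=3: not even
x=10: even, count = (-12)-10 = -22
x=1: not even
x=3: not even
x=-1: not even
x=4: even, count = (-22)-4 = -26
x=7: not even
x=3: not even

-26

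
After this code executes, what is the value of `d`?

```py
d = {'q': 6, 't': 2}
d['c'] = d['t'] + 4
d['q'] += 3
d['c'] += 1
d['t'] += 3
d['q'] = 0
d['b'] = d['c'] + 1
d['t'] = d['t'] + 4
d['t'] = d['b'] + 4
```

{'q': 0, 't': 12, 'c': 7, 'b': 8}

d['c'] = d['t']+4 = 6 → {'q': 6, 't': 2, 'c': 6}
d['q'] = 6+3 = 9 → {'q': 9, 't': 2, 'c': 6}
d['c'] = 6+1 = 7 → {'q': 9, 't': 2, 'c': 7}
d['t'] = 2+3 = 5 → {'q': 9, 't': 5, 'c': 7}
d['q'] = 0 → {'q': 0, 't': 5, 'c': 7}
d['b'] = d['c']+1 = 8 → {'q': 0, 't': 5, 'c': 7, 'b': 8}
d['t'] = d['t']+4 = 9 → {'q': 0, 't': 9, 'c': 7, 'b': 8}
d['t'] = d['b']+4 = 12 → {'q': 0, 't': 12, 'c': 7, 'b': 8}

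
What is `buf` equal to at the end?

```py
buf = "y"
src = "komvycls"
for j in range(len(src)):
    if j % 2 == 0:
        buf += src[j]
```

'ykmyl'

j=0: add 'k' → 'yk'
j=1: skip
j=2: add 'm' → 'ykm'
j=3: skip
j=4: add 'y' → 'ykmy'
j=5: skip
j=6: add 'l' → 'ykmyl'
j=7: skip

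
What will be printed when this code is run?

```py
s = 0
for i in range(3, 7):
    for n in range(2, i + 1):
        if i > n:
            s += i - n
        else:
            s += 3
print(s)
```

32

i=3,n=2: 3>2, s = 0+1 = 1
i=3,n=3: not 3>3, s = 1+3 = 4
i=4,n=2: 4>2, s = 4+2 = 6
i=4,n=3: 4>3, s = 6+1 = 7
i=4,n=4: not 4>4, s = 7+3 = 10
i=5,n=2: 5>2, s = 10+3 = 13
i=5,n=3: 5>3, s = 13+2 = 15
i=5,n=4: 5>4, s = 15+1 = 16
i=5,n=5: not 5>5, s = 16+3 = 19
i=6,n=2: 6>2, s = 19+4 = 23
i=6,n=3: 6>3, s = 23+3 = 26
i=6,n=4: 6>4, s = 26+2 = 28
i=6,n=5: 6>5, s = 28+1 = 29
i=6,n=6: not 6>6, s = 29+3 = 32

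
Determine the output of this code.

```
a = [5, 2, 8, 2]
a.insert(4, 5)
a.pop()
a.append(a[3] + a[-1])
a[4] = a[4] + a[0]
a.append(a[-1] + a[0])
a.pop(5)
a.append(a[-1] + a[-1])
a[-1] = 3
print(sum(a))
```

29

insert 5 at 4 → [5, 2, 8, 2, 5]
pop() removes 5 → [5, 2, 8, 2]
append a[3]+a[-1] = 2+2 = 4 → [5, 2, 8, 2, 4]
a[4] = a[4]+a[0] = 4+5 = 9 → [5, 2, 8, 2, 9]
append a[-1]+a[0] = 9+5 = 14 → [5, 2, 8, 2, 9, 14]
pop(5) removes 14 → [5, 2, 8, 2, 9]
append a[-1]+a[-1] = 9+9 = 18 → [5, 2, 8, 2, 9, 18]
a[-1] = 3 → [5, 2, 8, 2, 9, 3]
sum = 29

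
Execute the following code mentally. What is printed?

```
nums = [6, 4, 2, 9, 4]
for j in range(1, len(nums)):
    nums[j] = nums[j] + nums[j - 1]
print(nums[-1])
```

25

j=1: nums[1] = 4+6 = 10 → [6, 10, 2, 9, 4]
j=2: nums[2] = 2+10 = 12 → [6, 10, 12, 9, 4]
j=3: nums[3] = 9+12 = 21 → [6, 10, 12, 21, 4]
j=4: nums[4] = 4+21 = 25 → [6, 10, 12, 21, 25]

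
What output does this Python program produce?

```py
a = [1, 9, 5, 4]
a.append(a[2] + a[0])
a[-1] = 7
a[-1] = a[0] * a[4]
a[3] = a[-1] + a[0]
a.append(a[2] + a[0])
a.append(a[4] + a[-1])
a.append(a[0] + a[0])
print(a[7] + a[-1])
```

append a[2]+a[0] = 5+1 = 6 → [1, 9, 5, 4, 6]
a[-1] = 7 → [1, 9, 5, 4, 7]
a[-1] = a[0]*a[4] = 1*7 = 7 → [1, 9, 5, 4, 7]
a[3] = a[-1]+a[0] = 7+1 = 8 → [1, 9, 5, 8, 7]
append a[2]+a[0] = 5+1 = 6 → [1, 9, 5, 8, 7, 6]
append a[4]+a[-1] = 7+6 = 13 → [1, 9, 5, 8, 7, 6, 13]
append a[0]+a[0] = 1+1 = 2 → [1, 9, 5, 8, 7, 6, 13, 2]
a[7]+a[-1] = 2+2 = 4

4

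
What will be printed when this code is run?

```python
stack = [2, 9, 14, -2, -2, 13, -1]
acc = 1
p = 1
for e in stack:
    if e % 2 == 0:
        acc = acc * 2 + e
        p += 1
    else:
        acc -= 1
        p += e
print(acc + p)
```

98

e=2: even, acc = 1*2+2 = 4; p=2
e=9: not even, acc = 4-1 = 3; p=11
e=14: even, acc = 3*2+14 = 20; p=12
e=-2: even, acc = 20*2+(-2) = 38; p=13
e=-2: even, acc = 38*2+(-2) = 74; p=14
e=13: not even, acc = 74-1 = 73; p=27
e=-1: not even, acc = 73-1 = 72; p=26
acc+p = 72+26 = 98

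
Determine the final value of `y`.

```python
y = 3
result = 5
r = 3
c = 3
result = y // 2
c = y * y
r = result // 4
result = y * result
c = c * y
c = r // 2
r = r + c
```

3

result = 3//2 = 1
c = 3*3 = 9
r = 1//4 = 0
result = 3*1 = 3
c = 9*3 = 27
c = 0//2 = 0
r = 0+0 = 0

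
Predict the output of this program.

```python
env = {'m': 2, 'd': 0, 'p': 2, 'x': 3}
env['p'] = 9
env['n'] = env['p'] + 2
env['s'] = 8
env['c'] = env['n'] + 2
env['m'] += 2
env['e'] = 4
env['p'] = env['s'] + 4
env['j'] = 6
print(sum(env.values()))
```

env['p'] = 9 → {'m': 2, 'd': 0, 'p': 9, 'x': 3}
env['n'] = env['p']+2 = 11 → {'m': 2, 'd': 0, 'p': 9, 'x': 3, 'n': 11}
env['s'] = 8 → {'m': 2, 'd': 0, 'p': 9, 'x': 3, 'n': 11, 's': 8}
env['c'] = env['n']+2 = 13 → {'m': 2, 'd': 0, 'p': 9, 'x': 3, 'n': 11, 's': 8, 'c': 13}
env['m'] = 2+2 = 4 → {'m': 4, 'd': 0, 'p': 9, 'x': 3, 'n': 11, 's': 8, 'c': 13}
env['e'] = 4 → {'m': 4, 'd': 0, 'p': 9, 'x': 3, 'n': 11, 's': 8, 'c': 13, 'e': 4}
env['p'] = env['s']+4 = 12 → {'m': 4, 'd': 0, 'p': 12, 'x': 3, 'n': 11, 's': 8, 'c': 13, 'e': 4}
env['j'] = 6 → {'m': 4, 'd': 0, 'p': 12, 'x': 3, 'n': 11, 's': 8, 'c': 13, 'e': 4, 'j': 6}
sum of values = 61

61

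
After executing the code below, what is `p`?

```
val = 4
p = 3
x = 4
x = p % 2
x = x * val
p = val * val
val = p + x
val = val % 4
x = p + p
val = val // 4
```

16

x = 3%2 = 1
x = 1*4 = 4
p = 4*4 = 16
val = 16+4 = 20
val = 20%4 = 0
x = 16+16 = 32
val = 0//4 = 0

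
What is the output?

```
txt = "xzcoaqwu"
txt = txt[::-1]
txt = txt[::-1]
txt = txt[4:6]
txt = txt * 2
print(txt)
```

aqaq

reverse → 'uwqaoczx'
reverse → 'xzcoaqwu'
slice [4:6] → 'aq'
repeat ×2 → 'aqaq'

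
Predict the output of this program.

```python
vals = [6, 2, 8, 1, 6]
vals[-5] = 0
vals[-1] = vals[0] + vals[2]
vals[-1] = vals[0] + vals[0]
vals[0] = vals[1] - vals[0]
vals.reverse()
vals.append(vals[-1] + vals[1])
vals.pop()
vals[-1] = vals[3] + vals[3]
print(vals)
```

[0, 1, 8, 2, 4]

vals[-5] = 0 → [0, 2, 8, 1, 6]
vals[-1] = vals[0]+vals[2] = 0+8 = 8 → [0, 2, 8, 1, 8]
vals[-1] = vals[0]+vals[0] = 0+0 = 0 → [0, 2, 8, 1, 0]
vals[0] = vals[1]-vals[0] = 2-0 = 2 → [2, 2, 8, 1, 0]
reverse → [0, 1, 8, 2, 2]
append vals[-1]+vals[1] = 2+1 = 3 → [0, 1, 8, 2, 2, 3]
pop() removes 3 → [0, 1, 8, 2, 2]
vals[-1] = vals[3]+vals[3] = 2+2 = 4 → [0, 1, 8, 2, 4]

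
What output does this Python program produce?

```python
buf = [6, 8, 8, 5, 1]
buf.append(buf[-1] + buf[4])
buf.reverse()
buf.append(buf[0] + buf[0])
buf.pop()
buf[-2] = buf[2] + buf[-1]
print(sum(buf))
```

33

append buf[-1]+buf[4] = 1+1 = 2 → [6, 8, 8, 5, 1, 2]
reverse → [2, 1, 5, 8, 8, 6]
append buf[0]+buf[0] = 2+2 = 4 → [2, 1, 5, 8, 8, 6, 4]
pop() removes 4 → [2, 1, 5, 8, 8, 6]
buf[-2] = buf[2]+buf[-1] = 5+6 = 11 → [2, 1, 5, 8, 11, 6]
sum = 33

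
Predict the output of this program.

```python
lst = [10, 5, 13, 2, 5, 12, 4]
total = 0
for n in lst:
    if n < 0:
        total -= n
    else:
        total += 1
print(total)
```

n=10: not <0, total = 0+1 = 1
n=5: not <0, total = 1+1 = 2
n=13: not <0, total = 2+1 = 3
n=2: not <0, total = 3+1 = 4
n=5: not <0, total = 4+1 = 5
n=12: not <0, total = 5+1 = 6
n=4: not <0, total = 6+1 = 7

7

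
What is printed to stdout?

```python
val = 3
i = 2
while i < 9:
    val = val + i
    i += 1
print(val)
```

i=2: val = 3+2 = 5
i=3: val = 5+3 = 8
i=4: val = 8+4 = 12
i=5: val = 12+5 = 17
i=6: val = 17+6 = 23
i=7: val = 23+7 = 30
i=8: val = 30+8 = 38

38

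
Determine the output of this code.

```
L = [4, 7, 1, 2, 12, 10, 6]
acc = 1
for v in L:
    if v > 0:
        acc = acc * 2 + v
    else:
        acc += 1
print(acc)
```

714

v=4: >0, acc = 1*2+4 = 6
v=7: >0, acc = 6*2+7 = 19
v=1: >0, acc = 19*2+1 = 39
v=2: >0, acc = 39*2+2 = 80
v=12: >0, acc = 80*2+12 = 172
v=10: >0, acc = 172*2+10 = 354
v=6: >0, acc = 354*2+6 = 714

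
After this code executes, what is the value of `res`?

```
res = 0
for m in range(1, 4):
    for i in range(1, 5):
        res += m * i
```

60

m=1,i=1: res = 0+1 = 1
m=1,i=2: res = 1+2 = 3
m=1,i=3: res = 3+3 = 6
m=1,i=4: res = 6+4 = 10
m=2,i=1: res = 10+2 = 12
m=2,i=2: res = 12+4 = 16
m=2,i=3: res = 16+6 = 22
m=2,i=4: res = 22+8 = 30
m=3,i=1: res = 30+3 = 33
m=3,i=2: res = 33+6 = 39
m=3,i=3: res = 39+9 = 48
m=3,i=4: res = 48+12 = 60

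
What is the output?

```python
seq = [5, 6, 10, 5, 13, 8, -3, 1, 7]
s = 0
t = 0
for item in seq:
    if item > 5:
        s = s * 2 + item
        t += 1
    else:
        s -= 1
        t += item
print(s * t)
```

item=5: not >5, s = 0-1 = -1; t=5
item=6: >5, s = (-1)*2+6 = 4; t=6
item=10: >5, s = 4*2+10 = 18; t=7
item=5: not >5, s = 18-1 = 17; t=12
item=13: >5, s = 17*2+13 = 47; t=13
item=8: >5, s = 47*2+8 = 102; t=14
item=-3: not >5, s = 102-1 = 101; t=11
item=1: not >5, s = 101-1 = 100; t=12
item=7: >5, s = 100*2+7 = 207; t=13
s*t = 207*13 = 2691

2691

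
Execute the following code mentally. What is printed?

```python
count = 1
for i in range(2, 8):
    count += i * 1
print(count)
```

i=2: count = 1+2*1 = 3
i=3: count = 3+3*1 = 6
i=4: count = 6+4*1 = 10
i=5: count = 10+5*1 = 15
i=6: count = 15+6*1 = 21
i=7: count = 21+7*1 = 28

28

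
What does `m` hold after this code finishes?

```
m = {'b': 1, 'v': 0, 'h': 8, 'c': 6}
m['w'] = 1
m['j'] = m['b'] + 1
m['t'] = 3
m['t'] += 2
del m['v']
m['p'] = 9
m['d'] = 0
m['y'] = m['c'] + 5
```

m['w'] = 1 → {'b': 1, 'v': 0, 'h': 8, 'c': 6, 'w': 1}
m['j'] = m['b']+1 = 2 → {'b': 1, 'v': 0, 'h': 8, 'c': 6, 'w': 1, 'j': 2}
m['t'] = 3 → {'b': 1, 'v': 0, 'h': 8, 'c': 6, 'w': 1, 'j': 2, 't': 3}
m['t'] = 3+2 = 5 → {'b': 1, 'v': 0, 'h': 8, 'c': 6, 'w': 1, 'j': 2, 't': 5}
del 'v' → {'b': 1, 'h': 8, 'c': 6, 'w': 1, 'j': 2, 't': 5}
m['p'] = 9 → {'b': 1, 'h': 8, 'c': 6, 'w': 1, 'j': 2, 't': 5, 'p': 9}
m['d'] = 0 → {'b': 1, 'h': 8, 'c': 6, 'w': 1, 'j': 2, 't': 5, 'p': 9, 'd': 0}
m['y'] = m['c']+5 = 11 → {'b': 1, 'h': 8, 'c': 6, 'w': 1, 'j': 2, 't': 5, 'p': 9, 'd': 0, 'y': 11}

{'b': 1, 'h': 8, 'c': 6, 'w': 1, 'j': 2, 't': 5, 'p': 9, 'd': 0, 'y': 11}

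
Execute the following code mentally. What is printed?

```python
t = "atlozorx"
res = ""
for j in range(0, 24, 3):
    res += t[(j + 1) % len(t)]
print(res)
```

j=0: add t[1]='t' → 't'
j=3: add t[4]='z' → 'tz'
j=6: add t[7]='x' → 'tzx'
j=9: add t[2]='l' → 'tzxl'
j=12: add t[5]='o' → 'tzxlo'
j=15: add t[0]='a' → 'tzxloa'
j=18: add t[3]='o' → 'tzxloao'
j=21: add t[6]='r' → 'tzxloaor'

tzxloaor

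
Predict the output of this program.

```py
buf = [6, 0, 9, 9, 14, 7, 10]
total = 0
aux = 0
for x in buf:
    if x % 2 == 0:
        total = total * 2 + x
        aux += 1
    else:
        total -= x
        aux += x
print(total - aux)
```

-29

x=6: even, total = 0*2+6 = 6; aux=1
x=0: even, total = 6*2+0 = 12; aux=2
x=9: not even, total = 12-9 = 3; aux=11
x=9: not even, total = 3-9 = -6; aux=20
x=14: even, total = (-6)*2+14 = 2; aux=21
x=7: not even, total = 2-7 = -5; aux=28
x=10: even, total = (-5)*2+10 = 0; aux=29
total-aux = 0-29 = -29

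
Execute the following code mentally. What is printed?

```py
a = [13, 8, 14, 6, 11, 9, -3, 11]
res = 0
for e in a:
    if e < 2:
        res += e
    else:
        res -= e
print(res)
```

-75

e=13: not <2, res = 0-13 = -13
e=8: not <2, res = (-13)-8 = -21
e=14: not <2, res = (-21)-14 = -35
e=6: not <2, res = (-35)-6 = -41
e=11: not <2, res = (-41)-11 = -52
e=9: not <2, res = (-52)-9 = -61
e=-3: <2, res = (-61)+(-3) = -64
e=11: not <2, res = (-64)-11 = -75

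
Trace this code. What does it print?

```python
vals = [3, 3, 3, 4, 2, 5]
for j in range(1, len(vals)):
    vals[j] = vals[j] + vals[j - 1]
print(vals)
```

[3, 6, 9, 13, 15, 20]

j=1: vals[1] = 3+3 = 6 → [3, 6, 3, 4, 2, 5]
j=2: vals[2] = 3+6 = 9 → [3, 6, 9, 4, 2, 5]
j=3: vals[3] = 4+9 = 13 → [3, 6, 9, 13, 2, 5]
j=4: vals[4] = 2+13 = 15 → [3, 6, 9, 13, 15, 5]
j=5: vals[5] = 5+15 = 20 → [3, 6, 9, 13, 15, 20]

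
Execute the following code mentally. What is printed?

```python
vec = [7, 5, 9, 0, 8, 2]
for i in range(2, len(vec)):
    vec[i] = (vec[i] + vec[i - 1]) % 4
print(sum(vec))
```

18

i=2: vec[2] = (9+5)%4 = 2 → [7, 5, 2, 0, 8, 2]
i=3: vec[3] = (0+2)%4 = 2 → [7, 5, 2, 2, 8, 2]
i=4: vec[4] = (8+2)%4 = 2 → [7, 5, 2, 2, 2, 2]
i=5: vec[5] = (2+2)%4 = 0 → [7, 5, 2, 2, 2, 0]
sum = 18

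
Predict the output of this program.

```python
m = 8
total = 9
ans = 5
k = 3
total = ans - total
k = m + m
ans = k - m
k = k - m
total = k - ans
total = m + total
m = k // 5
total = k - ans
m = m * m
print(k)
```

8

total = 5-9 = -4
k = 8+8 = 16
ans = 16-8 = 8
k = 16-8 = 8
total = 8-8 = 0
total = 8+0 = 8
m = 8//5 = 1
total = 8-8 = 0
m = 1*1 = 1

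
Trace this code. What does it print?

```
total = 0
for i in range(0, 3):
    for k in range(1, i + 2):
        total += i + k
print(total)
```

i=0,k=1: total = 0+1 = 1
i=1,k=1: total = 1+2 = 3
i=1,k=2: total = 3+3 = 6
i=2,k=1: total = 6+3 = 9
i=2,k=2: total = 9+4 = 13
i=2,k=3: total = 13+5 = 18

18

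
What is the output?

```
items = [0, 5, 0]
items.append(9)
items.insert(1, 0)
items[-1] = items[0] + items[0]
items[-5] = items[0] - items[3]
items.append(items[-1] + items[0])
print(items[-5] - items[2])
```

append 9 → [0, 5, 0, 9]
insert 0 at 1 → [0, 0, 5, 0, 9]
items[-1] = items[0]+items[0] = 0+0 = 0 → [0, 0, 5, 0, 0]
items[-5] = items[0]-items[3] = 0-0 = 0 → [0, 0, 5, 0, 0]
append items[-1]+items[0] = 0+0 = 0 → [0, 0, 5, 0, 0, 0]
items[-5]-items[2] = 0-5 = -5

-5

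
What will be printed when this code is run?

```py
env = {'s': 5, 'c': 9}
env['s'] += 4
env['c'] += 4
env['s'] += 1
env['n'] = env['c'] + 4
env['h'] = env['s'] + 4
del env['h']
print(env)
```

{'s': 10, 'c': 13, 'n': 17}

env['s'] = 5+4 = 9 → {'s': 9, 'c': 9}
env['c'] = 9+4 = 13 → {'s': 9, 'c': 13}
env['s'] = 9+1 = 10 → {'s': 10, 'c': 13}
env['n'] = env['c']+4 = 17 → {'s': 10, 'c': 13, 'n': 17}
env['h'] = env['s']+4 = 14 → {'s': 10, 'c': 13, 'n': 17, 'h': 14}
del 'h' → {'s': 10, 'c': 13, 'n': 17}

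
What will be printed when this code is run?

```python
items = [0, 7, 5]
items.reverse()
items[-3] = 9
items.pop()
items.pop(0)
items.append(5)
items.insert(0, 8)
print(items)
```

reverse → [5, 7, 0]
items[-3] = 9 → [9, 7, 0]
pop() removes 0 → [9, 7]
pop(0) removes 9 → [7]
append 5 → [7, 5]
insert 8 at 0 → [8, 7, 5]

[8, 7, 5]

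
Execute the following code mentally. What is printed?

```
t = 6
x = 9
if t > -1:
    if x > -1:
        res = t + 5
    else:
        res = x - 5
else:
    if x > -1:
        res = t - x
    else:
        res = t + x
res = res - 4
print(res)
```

7

t=6, x=9
t > -1 is True; x > -1 is True
→ res = t + 5 = 11
res = 11-4 = 7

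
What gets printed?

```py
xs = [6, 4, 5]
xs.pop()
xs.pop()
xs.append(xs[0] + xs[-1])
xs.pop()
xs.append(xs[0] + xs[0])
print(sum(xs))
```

18

pop() removes 5 → [6, 4]
pop() removes 4 → [6]
append xs[0]+xs[-1] = 6+6 = 12 → [6, 12]
pop() removes 12 → [6]
append xs[0]+xs[0] = 6+6 = 12 → [6, 12]
sum = 18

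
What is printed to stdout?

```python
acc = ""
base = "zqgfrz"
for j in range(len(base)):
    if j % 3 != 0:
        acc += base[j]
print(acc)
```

qgrz

j=0: skip
j=1: add 'q' → 'q'
j=2: add 'g' → 'qg'
j=3: skip
j=4: add 'r' → 'qgr'
j=5: add 'z' → 'qgrz'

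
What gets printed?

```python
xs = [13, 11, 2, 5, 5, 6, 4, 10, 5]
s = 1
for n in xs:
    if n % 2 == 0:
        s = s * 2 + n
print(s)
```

n=13: not even
n=11: not even
n=2: even, s = 1*2+2 = 4
n=5: not even
n=5: not even
n=6: even, s = 4*2+6 = 14
n=4: even, s = 14*2+4 = 32
n=10: even, s = 32*2+10 = 74
n=5: not even

74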